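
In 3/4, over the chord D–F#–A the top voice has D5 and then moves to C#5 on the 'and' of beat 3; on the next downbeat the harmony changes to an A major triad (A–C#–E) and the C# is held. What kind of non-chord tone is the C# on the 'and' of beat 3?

The harmony at that moment is D major triad (D, F#, A); C#5 is not a chord tone.
It is approached by step down from D5 and then sustained as the same pitch into the next harmony.
Arriving early and becoming a chord tone when the harmony changes — an anticipation.

Anticipation.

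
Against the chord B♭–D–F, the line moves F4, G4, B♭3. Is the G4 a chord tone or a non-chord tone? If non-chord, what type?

The harmony at that moment is B♭ major triad (B♭, D, F); G4 is not a chord tone.
It is approached by step up from F4 and left by leap down to B♭3.
Step in, leap out — an escape tone.

Non-chord tone — an escape tone.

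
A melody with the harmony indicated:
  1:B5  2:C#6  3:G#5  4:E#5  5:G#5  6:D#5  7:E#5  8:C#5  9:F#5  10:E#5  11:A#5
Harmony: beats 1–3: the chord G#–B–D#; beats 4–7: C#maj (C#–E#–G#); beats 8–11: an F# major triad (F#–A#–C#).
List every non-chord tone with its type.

The harmony at that moment is G# minor triad (G#, B, D#); C#6 is not a chord tone.
It is approached by step up from B5 and left by leap down to G#5.
Step in, leap out — an escape tone.
The harmony at that moment is C# major triad (C#, E#, G#); D#5 is not a chord tone.
It is approached by leap down from G#5 and left by step up to E#5.
Leap in, step out — an appoggiatura.
The harmony at that moment is F# major triad (F#, A#, C#); E#5 is not a chord tone.
It is approached by step down from F#5 and left by leap up to A#5.
Step in, leap out — an escape tone.

C#6 (beat 2) — escape tone; D#5 (beat 6) — appoggiatura; E#5 (beat 10) — escape tone.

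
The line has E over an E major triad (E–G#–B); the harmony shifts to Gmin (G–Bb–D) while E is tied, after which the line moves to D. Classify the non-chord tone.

E is a suspension.

The harmony at that moment is G minor triad (G, Bb, D); E is not a chord tone.
It is held over (the same pitch as the preceding E) and left by step down to D.
Held over from the previous chord and resolving down by step — a suspension.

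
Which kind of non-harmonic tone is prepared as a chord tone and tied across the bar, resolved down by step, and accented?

Approach: by preparation — the pitch is first a chord tone, then held (tied or repeated) while the harmony changes under it. Departure: down by step. Metric position: strong.
A prepared dissonance that resolves downward by step — a suspension. (The same figure resolving upward would be a retardation.)

Suspension.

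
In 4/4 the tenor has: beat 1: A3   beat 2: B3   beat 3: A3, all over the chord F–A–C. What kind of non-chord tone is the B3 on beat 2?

The harmony at that moment is F major triad (F, A, C); B3 is not a chord tone.
It is approached by step up from A3 and left by step down to A3.
Step away and step back to the same note — a neighbor tone (upper neighbor).

Upper neighbor tone.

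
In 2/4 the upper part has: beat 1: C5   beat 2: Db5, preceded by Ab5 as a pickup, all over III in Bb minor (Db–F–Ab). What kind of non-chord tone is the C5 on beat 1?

Appoggiatura.

The harmony at that moment is Db major triad (Db, F, Ab); C5 is not a chord tone.
It is approached by leap down from Ab5 and left by step up to Db5.
Leap in, step out, metrically accented — an appoggiatura.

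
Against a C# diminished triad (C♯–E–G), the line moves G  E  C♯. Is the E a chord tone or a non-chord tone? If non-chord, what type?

Chord tone (the third of C# diminished triad).

C# diminished triad contains C♯, E, G; E is the third, so it is a chord tone.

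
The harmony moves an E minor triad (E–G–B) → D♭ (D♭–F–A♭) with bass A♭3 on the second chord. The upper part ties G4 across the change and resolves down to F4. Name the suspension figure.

At the second chord the bass is A♭3. The suspended G4 lies a seventh above the bass; after resolving down by step to F4, the interval above the bass becomes a sixth.
Suspension figures are named by those two intervals: 7–6.

7–6 suspension.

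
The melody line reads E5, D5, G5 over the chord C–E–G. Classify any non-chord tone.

The harmony at that moment is C major triad (C, E, G); D5 is not a chord tone.
It is approached by step down from E5 and left by leap up to G5.
Step in, leap out — an escape tone.

D5 is an escape tone.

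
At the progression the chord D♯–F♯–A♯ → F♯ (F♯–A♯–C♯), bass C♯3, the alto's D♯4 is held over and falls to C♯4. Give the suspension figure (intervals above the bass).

At the second chord the bass is C♯3. The suspended D♯4 lies a ninth above the bass; after resolving down by step to C♯4, the interval above the bass becomes an octave.
Suspension figures are named by those two intervals: 9–8.

9–8 suspension.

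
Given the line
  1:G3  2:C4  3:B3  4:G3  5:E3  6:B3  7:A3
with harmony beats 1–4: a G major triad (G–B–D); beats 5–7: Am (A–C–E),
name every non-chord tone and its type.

The harmony at that moment is G major triad (G, B, D); C4 is not a chord tone.
It is approached by leap up from G3 and left by step down to B3.
Leap in, step out — an appoggiatura.
The harmony at that moment is A minor triad (A, C, E); B3 is not a chord tone.
It is approached by leap up from E3 and left by step down to A3.
Leap in, step out — an appoggiatura.

C4 (beat 2) — appoggiatura; B3 (beat 6) — appoggiatura.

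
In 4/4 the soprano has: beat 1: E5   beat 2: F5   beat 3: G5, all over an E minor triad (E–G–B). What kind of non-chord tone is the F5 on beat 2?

The harmony at that moment is E minor triad (E, G, B); F5 is not a chord tone.
It is approached by step up from E5 and left by step up to G5.
Step in, step out in the same direction — a passing tone.

Passing tone.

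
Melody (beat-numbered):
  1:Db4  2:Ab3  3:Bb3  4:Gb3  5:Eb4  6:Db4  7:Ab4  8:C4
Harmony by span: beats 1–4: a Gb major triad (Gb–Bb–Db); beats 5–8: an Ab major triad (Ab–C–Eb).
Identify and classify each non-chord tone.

Ab3 (beat 2) — appoggiatura; Db4 (beat 6) — escape tone.

The harmony at that moment is Gb major triad (Gb, Bb, Db); Ab3 is not a chord tone.
It is approached by leap down from Db4 and left by step up to Bb3.
Leap in, step out — an appoggiatura.
The harmony at that moment is Ab major triad (Ab, C, Eb); Db4 is not a chord tone.
It is approached by step down from Eb4 and left by leap up to Ab4.
Step in, leap out — an escape tone.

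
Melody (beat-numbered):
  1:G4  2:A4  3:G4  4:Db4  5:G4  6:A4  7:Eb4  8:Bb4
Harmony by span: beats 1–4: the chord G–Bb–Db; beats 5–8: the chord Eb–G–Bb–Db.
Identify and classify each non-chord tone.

The harmony at that moment is G diminished triad (G, Bb, Db); A4 is not a chord tone.
It is approached by step up from G4 and left by step down to G4.
Step away and step back to the same note — a neighbor tone (upper neighbor).
The harmony at that moment is Eb dominant seventh chord (Eb, G, Bb, Db); A4 is not a chord tone.
It is approached by step up from G4 and left by leap down to Eb4.
Step in, leap out — an escape tone.

A4 (beat 2) — neighbor tone; A4 (beat 6) — escape tone.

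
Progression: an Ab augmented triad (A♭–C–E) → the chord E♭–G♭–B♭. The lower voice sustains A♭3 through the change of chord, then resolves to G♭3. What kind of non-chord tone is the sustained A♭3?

The harmony at that moment is E♭ minor triad (E♭, G♭, B♭); A♭3 is not a chord tone.
It is held over (the same pitch as the preceding A♭3) and left by step down to G♭3.
Held over from the previous chord and resolving down by step — a suspension.

A♭3 is a suspension.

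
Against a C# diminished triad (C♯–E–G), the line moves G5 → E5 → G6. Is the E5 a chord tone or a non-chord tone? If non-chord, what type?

C# diminished triad contains C♯, E, G; E is the third, so it is a chord tone.

Chord tone (the third of C# diminished triad).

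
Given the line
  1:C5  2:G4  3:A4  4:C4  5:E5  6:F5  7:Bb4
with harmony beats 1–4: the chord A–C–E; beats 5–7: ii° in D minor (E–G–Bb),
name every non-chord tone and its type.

G4 (beat 2) — appoggiatura; F5 (beat 6) — escape tone.

The harmony at that moment is A minor triad (A, C, E); G4 is not a chord tone.
It is approached by leap down from C5 and left by step up to A4.
Leap in, step out — an appoggiatura.
The harmony at that moment is E diminished triad (E, G, Bb); F5 is not a chord tone.
It is approached by step up from E5 and left by leap down to Bb4.
Step in, leap out — an escape tone.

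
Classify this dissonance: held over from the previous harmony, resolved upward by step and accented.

Retardation.

Approach: by preparation — the pitch is first a chord tone, then held (tied or repeated) while the harmony changes under it. Departure: up by step. Metric position: strong.
A prepared dissonance that resolves upward by step — a retardation. (The same figure resolving downward would be a suspension.)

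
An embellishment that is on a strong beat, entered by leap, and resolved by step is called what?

Appoggiatura.

Approach: by leap. Departure: by step. Metric position: strong.
Leap in, step out, in a metrically strong position — an appoggiatura. (It is the mirror image of the escape tone, which steps in and leaps out from a weak position.)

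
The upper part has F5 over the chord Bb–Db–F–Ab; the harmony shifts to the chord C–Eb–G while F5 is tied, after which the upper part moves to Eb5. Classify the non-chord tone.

The harmony at that moment is C minor triad (C, Eb, G); F5 is not a chord tone.
It is held over (the same pitch as the preceding F5) and left by step down to Eb5.
Held over from the previous chord and resolving down by step — a suspension.

F5 is a suspension.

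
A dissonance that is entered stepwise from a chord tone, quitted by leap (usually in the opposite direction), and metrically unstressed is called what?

Escape tone.

Approach: by step. Departure: by leap. Metric position: weak.
Step in, leap out, from a weak position — an escape tone (échappée). (It is the mirror image of the appoggiatura, which leaps in and steps out on a strong beat.)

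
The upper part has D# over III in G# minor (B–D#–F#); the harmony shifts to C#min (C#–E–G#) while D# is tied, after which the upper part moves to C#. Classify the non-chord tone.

The harmony at that moment is C# minor triad (C#, E, G#); D# is not a chord tone.
It is held over (the same pitch as the preceding D#) and left by step down to C#.
Held over from the previous chord and resolving down by step — a suspension.

D# is a suspension.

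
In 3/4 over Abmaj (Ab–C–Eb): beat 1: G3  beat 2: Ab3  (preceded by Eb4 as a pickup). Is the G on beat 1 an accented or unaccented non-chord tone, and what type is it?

The harmony at that moment is Ab major triad (Ab, C, Eb); G3 is not a chord tone.
It is approached by leap down from Eb4 and left by step up to Ab3.
Leap in, step out — an appoggiatura.
It falls on the downbeat, so it is accented.

Accented appoggiatura.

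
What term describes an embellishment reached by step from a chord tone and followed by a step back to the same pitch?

Approach: by step. Departure: by step in the opposite direction, back to the starting pitch.
Stepwise on both sides but reversing to return to the same chord tone — a neighbor tone. (Had it continued onward in the same direction it would be a passing tone instead.)

Neighbor tone.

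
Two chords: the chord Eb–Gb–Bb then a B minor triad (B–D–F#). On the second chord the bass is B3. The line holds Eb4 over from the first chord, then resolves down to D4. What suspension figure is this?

At the second chord the bass is B3. The suspended Eb4 lies a fourth above the bass; after resolving down by step to D4, the interval above the bass becomes a third.
Suspension figures are named by those two intervals: 4–3.

4–3 suspension.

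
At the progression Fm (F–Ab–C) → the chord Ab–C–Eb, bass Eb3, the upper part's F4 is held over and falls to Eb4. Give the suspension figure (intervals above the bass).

At the second chord the bass is Eb3. The suspended F4 lies a ninth above the bass; after resolving down by step to Eb4, the interval above the bass becomes an octave.
Suspension figures are named by those two intervals: 9–8.

9–8 suspension.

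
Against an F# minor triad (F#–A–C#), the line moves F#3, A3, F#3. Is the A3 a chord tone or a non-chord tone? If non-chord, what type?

F# minor triad contains F#, A, C#; A is the third, so it is a chord tone.

Chord tone (the third of F# minor triad).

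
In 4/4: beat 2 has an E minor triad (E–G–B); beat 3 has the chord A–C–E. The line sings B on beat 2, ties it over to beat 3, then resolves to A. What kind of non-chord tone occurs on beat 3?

The harmony at that moment is A minor triad (A, C, E); B is not a chord tone.
It is held over (the same pitch as the preceding B) and left by step down to A.
Held over from the previous chord and resolving down by step — a suspension.

Suspension.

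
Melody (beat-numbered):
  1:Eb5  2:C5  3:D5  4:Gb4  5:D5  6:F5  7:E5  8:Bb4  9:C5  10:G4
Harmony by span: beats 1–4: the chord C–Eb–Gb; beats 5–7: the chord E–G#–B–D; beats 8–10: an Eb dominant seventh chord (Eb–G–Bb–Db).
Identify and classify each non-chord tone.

The harmony at that moment is C diminished triad (C, Eb, Gb); D5 is not a chord tone.
It is approached by step up from C5 and left by leap down to Gb4.
Step in, leap out — an escape tone.
The harmony at that moment is E dominant seventh chord (E, G#, B, D); F5 is not a chord tone.
It is approached by leap up from D5 and left by step down to E5.
Leap in, step out — an appoggiatura.
The harmony at that moment is Eb dominant seventh chord (Eb, G, Bb, Db); C5 is not a chord tone.
It is approached by step up from Bb4 and left by leap down to G4.
Step in, leap out — an escape tone.

D5 (beat 3) — escape tone; F5 (beat 6) — appoggiatura; C5 (beat 9) — escape tone.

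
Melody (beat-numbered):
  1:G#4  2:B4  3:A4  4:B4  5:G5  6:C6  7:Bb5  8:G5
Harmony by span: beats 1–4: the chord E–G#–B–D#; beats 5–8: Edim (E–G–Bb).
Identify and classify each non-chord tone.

The harmony at that moment is E major seventh chord (E, G#, B, D#); A4 is not a chord tone.
It is approached by step down from B4 and left by step up to B4.
Step away and step back to the same note — a neighbor tone (lower neighbor).
The harmony at that moment is E diminished triad (E, G, Bb); C6 is not a chord tone.
It is approached by leap up from G5 and left by step down to Bb5.
Leap in, step out — an appoggiatura.

A4 (beat 3) — neighbor tone; C6 (beat 6) — appoggiatura.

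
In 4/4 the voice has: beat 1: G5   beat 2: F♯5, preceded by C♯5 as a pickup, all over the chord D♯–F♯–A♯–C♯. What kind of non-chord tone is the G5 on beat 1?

The harmony at that moment is D♯ minor seventh chord (D♯, F♯, A♯, C♯); G5 is not a chord tone.
It is approached by leap up from C♯5 and left by step down to F♯5.
Leap in, step out, metrically accented — an appoggiatura.

Appoggiatura.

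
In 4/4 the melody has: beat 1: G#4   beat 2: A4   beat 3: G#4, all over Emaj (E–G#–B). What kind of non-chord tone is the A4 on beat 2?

The harmony at that moment is E major triad (E, G#, B); A4 is not a chord tone.
It is approached by step up from G#4 and left by step down to G#4.
Step away and step back to the same note — a neighbor tone (upper neighbor).

Upper neighbor tone.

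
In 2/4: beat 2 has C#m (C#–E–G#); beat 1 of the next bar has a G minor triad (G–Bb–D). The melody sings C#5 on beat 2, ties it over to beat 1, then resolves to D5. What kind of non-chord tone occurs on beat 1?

Retardation.

The harmony at that moment is G minor triad (G, Bb, D); C#5 is not a chord tone.
It is held over (the same pitch as the preceding C#5) and left by step up to D5.
Held over from the previous chord and resolving up by step — a retardation.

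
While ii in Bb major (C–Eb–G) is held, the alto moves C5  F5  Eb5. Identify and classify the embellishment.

The harmony at that moment is C minor triad (C, Eb, G); F5 is not a chord tone.
It is approached by leap up from C5 and left by step down to Eb5.
Leap in, step out — an appoggiatura.

F5 is an appoggiatura.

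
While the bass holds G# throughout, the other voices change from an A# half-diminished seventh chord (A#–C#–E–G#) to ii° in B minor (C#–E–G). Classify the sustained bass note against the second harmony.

The harmony at that moment is C# diminished triad (C#, E, G); G# is not a chord tone.
It is held over (the same pitch as the preceding G#) and then sustained as the same pitch into the next harmony.
Sustained through a change of harmony — a pedal tone.

Pedal tone (pedal point).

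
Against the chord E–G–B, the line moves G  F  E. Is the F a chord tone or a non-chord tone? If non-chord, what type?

The harmony at that moment is E minor triad (E, G, B); F is not a chord tone.
It is approached by step down from G and left by step down to E.
Step in, step out in the same direction — a passing tone.

Non-chord tone — a passing tone.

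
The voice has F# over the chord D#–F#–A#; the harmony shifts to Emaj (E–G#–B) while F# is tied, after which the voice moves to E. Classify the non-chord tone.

F# is a suspension.

The harmony at that moment is E major triad (E, G#, B); F# is not a chord tone.
It is held over (the same pitch as the preceding F#) and left by step down to E.
Held over from the previous chord and resolving down by step — a suspension.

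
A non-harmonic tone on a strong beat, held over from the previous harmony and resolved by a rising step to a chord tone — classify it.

Retardation.

Approach: by preparation — the pitch is first a chord tone, then held (tied or repeated) while the harmony changes under it. Departure: up by step. Metric position: strong.
A prepared dissonance that resolves upward by step — a retardation. (The same figure resolving downward would be a suspension.)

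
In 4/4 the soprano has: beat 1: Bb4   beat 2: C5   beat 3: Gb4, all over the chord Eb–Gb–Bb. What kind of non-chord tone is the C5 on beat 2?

Escape tone.

The harmony at that moment is Eb minor triad (Eb, Gb, Bb); C5 is not a chord tone.
It is approached by step up from Bb4 and left by leap down to Gb4.
Step in, leap out, on a weak beat — an escape tone.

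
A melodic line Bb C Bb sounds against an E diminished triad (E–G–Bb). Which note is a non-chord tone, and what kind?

C is a neighbor tone.

The harmony at that moment is E diminished triad (E, G, Bb); C is not a chord tone.
It is approached by step up from Bb and left by step down to Bb.
Step away and step back to the same note — a neighbor tone (upper neighbor).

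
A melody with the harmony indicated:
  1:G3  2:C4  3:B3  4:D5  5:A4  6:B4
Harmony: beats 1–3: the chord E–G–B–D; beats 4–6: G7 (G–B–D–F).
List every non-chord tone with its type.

The harmony at that moment is E minor seventh chord (E, G, B, D); C4 is not a chord tone.
It is approached by leap up from G3 and left by step down to B3.
Leap in, step out — an appoggiatura.
The harmony at that moment is G dominant seventh chord (G, B, D, F); A4 is not a chord tone.
It is approached by leap down from D5 and left by step up to B4.
Leap in, step out — an appoggiatura.

C4 (beat 2) — appoggiatura; A4 (beat 5) — appoggiatura.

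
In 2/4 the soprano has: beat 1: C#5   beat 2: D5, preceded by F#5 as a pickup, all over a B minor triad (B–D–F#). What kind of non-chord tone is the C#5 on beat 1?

The harmony at that moment is B minor triad (B, D, F#); C#5 is not a chord tone.
It is approached by leap down from F#5 and left by step up to D5.
Leap in, step out, metrically accented — an appoggiatura.

Appoggiatura.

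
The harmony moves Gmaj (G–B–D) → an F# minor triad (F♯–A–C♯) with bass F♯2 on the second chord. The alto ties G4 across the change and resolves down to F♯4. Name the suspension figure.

9–8 suspension.

At the second chord the bass is F♯2. The suspended G4 lies a ninth above the bass; after resolving down by step to F♯4, the interval above the bass becomes an octave.
Suspension figures are named by those two intervals: 9–8.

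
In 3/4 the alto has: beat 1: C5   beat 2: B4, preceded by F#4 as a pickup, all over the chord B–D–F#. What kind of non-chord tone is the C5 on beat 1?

Appoggiatura.

The harmony at that moment is B minor triad (B, D, F#); C5 is not a chord tone.
It is approached by leap up from F#4 and left by step down to B4.
Leap in, step out, metrically accented — an appoggiatura.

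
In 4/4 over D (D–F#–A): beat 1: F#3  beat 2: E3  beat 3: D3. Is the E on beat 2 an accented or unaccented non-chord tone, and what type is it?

Unaccented passing tone.

The harmony at that moment is D major triad (D, F#, A); E3 is not a chord tone.
It is approached by step down from F#3 and left by step down to D3.
Step in, step out in the same direction — a passing tone.
It falls on a weak beat, so it is unaccented.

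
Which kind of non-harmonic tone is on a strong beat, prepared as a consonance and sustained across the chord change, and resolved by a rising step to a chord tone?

Approach: by preparation — the pitch is first a chord tone, then held (tied or repeated) while the harmony changes under it. Departure: up by step. Metric position: strong.
A prepared dissonance that resolves upward by step — a retardation. (The same figure resolving downward would be a suspension.)

Retardation.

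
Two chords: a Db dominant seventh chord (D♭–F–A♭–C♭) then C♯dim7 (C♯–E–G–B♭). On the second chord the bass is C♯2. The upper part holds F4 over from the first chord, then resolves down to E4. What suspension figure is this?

4–3 suspension.

At the second chord the bass is C♯2. The suspended F4 lies a fourth above the bass; after resolving down by step to E4, the interval above the bass becomes a third.
Suspension figures are named by those two intervals: 4–3.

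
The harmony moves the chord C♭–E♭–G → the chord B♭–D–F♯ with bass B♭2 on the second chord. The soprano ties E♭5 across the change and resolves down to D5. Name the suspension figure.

4–3 suspension.

At the second chord the bass is B♭2. The suspended E♭5 lies a fourth above the bass; after resolving down by step to D5, the interval above the bass becomes a third.
Suspension figures are named by those two intervals: 4–3.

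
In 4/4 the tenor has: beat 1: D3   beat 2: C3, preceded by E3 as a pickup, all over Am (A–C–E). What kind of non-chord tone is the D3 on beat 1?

Passing tone.

The harmony at that moment is A minor triad (A, C, E); D3 is not a chord tone.
It is approached by step down from E3 and left by step down to C3.
Step in, step out in the same direction — a passing tone.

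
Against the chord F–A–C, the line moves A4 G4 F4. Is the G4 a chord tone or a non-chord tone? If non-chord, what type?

Non-chord tone — a passing tone.

The harmony at that moment is F major triad (F, A, C); G4 is not a chord tone.
It is approached by step down from A4 and left by step down to F4.
Step in, step out in the same direction — a passing tone.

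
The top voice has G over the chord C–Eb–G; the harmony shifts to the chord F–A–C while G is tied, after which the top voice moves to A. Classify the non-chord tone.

The harmony at that moment is F major triad (F, A, C); G is not a chord tone.
It is held over (the same pitch as the preceding G) and left by step up to A.
Held over from the previous chord and resolving up by step — a retardation.

G is a retardation.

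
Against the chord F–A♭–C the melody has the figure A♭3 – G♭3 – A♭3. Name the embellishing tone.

The harmony at that moment is F minor triad (F, A♭, C); G♭3 is not a chord tone.
It is approached by step down from A♭3 and left by step up to A♭3.
Step away and step back to the same note — a neighbor tone (lower neighbor).

G♭3 is a neighbor tone.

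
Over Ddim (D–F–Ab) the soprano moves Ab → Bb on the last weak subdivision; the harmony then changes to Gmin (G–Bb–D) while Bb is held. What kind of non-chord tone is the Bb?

Bb is an anticipation.

The harmony at that moment is D diminished triad (D, F, Ab); Bb is not a chord tone.
It is approached by step up from Ab and then sustained as the same pitch into the next harmony.
Arriving early and becoming a chord tone when the harmony changes — an anticipation.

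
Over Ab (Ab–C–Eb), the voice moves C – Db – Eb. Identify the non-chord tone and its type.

The harmony at that moment is Ab major triad (Ab, C, Eb); Db is not a chord tone.
It is approached by step up from C and left by step up to Eb.
Step in, step out in the same direction — a passing tone.

Db is a passing tone.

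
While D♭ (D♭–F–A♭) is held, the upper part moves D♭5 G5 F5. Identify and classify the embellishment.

G5 is an appoggiatura.

The harmony at that moment is D♭ major triad (D♭, F, A♭); G5 is not a chord tone.
It is approached by leap up from D♭5 and left by step down to F5.
Leap in, step out — an appoggiatura.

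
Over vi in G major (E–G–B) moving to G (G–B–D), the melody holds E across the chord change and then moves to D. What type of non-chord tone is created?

E is a suspension.

The harmony at that moment is G major triad (G, B, D); E is not a chord tone.
It is held over (the same pitch as the preceding E) and left by step down to D.
Held over from the previous chord and resolving down by step — a suspension.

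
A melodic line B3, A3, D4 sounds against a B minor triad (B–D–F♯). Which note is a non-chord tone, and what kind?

The harmony at that moment is B minor triad (B, D, F♯); A3 is not a chord tone.
It is approached by step down from B3 and left by leap up to D4.
Step in, leap out — an escape tone.

A3 is an escape tone.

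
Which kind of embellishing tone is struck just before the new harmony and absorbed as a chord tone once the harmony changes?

Anticipation.

Approach: ahead of the chord change (typically by step), so it is dissonant against the current harmony. Departure: none — the same pitch is restated or held and is a chord tone of the new harmony.
Dissonant first, consonant once the harmony catches up: the note simply arrives early — an anticipation. (The reverse timing, consonant first and dissonant after the change, would be a suspension or retardation.)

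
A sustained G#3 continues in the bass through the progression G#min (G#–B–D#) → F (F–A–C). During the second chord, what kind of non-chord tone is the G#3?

The harmony at that moment is F major triad (F, A, C); G#3 is not a chord tone.
It is held over (the same pitch as the preceding G#3) and then sustained as the same pitch into the next harmony.
Sustained through a change of harmony — a pedal tone.

Pedal tone (pedal point).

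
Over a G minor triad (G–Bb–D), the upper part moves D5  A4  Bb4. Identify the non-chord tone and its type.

The harmony at that moment is G minor triad (G, Bb, D); A4 is not a chord tone.
It is approached by leap down from D5 and left by step up to Bb4.
Leap in, step out — an appoggiatura.

A4 is an appoggiatura.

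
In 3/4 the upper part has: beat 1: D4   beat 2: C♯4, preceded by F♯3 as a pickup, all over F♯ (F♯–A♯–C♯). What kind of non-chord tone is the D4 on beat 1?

Appoggiatura.

The harmony at that moment is F♯ major triad (F♯, A♯, C♯); D4 is not a chord tone.
It is approached by leap up from F♯3 and left by step down to C♯4.
Leap in, step out, metrically accented — an appoggiatura.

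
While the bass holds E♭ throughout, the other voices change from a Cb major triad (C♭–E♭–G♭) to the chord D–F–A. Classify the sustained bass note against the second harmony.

The harmony at that moment is D minor triad (D, F, A); E♭ is not a chord tone.
It is held over (the same pitch as the preceding E♭) and then sustained as the same pitch into the next harmony.
Sustained through a change of harmony — a pedal tone.

Pedal tone (pedal point).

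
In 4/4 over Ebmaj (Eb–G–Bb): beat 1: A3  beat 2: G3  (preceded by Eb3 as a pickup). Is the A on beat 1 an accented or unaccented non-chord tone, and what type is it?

The harmony at that moment is Eb major triad (Eb, G, Bb); A3 is not a chord tone.
It is approached by leap up from Eb3 and left by step down to G3.
Leap in, step out — an appoggiatura.
It falls on the downbeat, so it is accented.

Accented appoggiatura.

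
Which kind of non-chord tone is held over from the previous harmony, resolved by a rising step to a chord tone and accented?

Approach: by preparation — the pitch is first a chord tone, then held (tied or repeated) while the harmony changes under it. Departure: up by step. Metric position: strong.
A prepared dissonance that resolves upward by step — a retardation. (The same figure resolving downward would be a suspension.)

Retardation.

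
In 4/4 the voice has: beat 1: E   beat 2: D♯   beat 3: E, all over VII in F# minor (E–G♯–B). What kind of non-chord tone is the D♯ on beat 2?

Lower neighbor tone.

The harmony at that moment is E major triad (E, G♯, B); D♯ is not a chord tone.
It is approached by step down from E and left by step up to E.
Step away and step back to the same note — a neighbor tone (lower neighbor).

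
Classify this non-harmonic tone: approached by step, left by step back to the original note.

Neighbor tone.

Approach: by step. Departure: by step in the opposite direction, back to the starting pitch.
Stepwise on both sides but reversing to return to the same chord tone — a neighbor tone. (Had it continued onward in the same direction it would be a passing tone instead.)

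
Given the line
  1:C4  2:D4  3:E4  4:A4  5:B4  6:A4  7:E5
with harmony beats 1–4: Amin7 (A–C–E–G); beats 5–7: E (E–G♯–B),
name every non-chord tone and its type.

D4 (beat 2) — passing tone; A4 (beat 6) — escape tone.

The harmony at that moment is A minor seventh chord (A, C, E, G); D4 is not a chord tone.
It is approached by step up from C4 and left by step up to E4.
Step in, step out in the same direction — a passing tone.
The harmony at that moment is E major triad (E, G♯, B); A4 is not a chord tone.
It is approached by step down from B4 and left by leap up to E5.
Step in, leap out — an escape tone.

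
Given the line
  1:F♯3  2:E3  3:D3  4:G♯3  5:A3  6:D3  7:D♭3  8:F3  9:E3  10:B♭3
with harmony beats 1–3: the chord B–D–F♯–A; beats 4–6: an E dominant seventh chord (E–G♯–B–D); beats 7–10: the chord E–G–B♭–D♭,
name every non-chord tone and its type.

The harmony at that moment is B minor seventh chord (B, D, F♯, A); E3 is not a chord tone.
It is approached by step down from F♯3 and left by step down to D3.
Step in, step out in the same direction — a passing tone.
The harmony at that moment is E dominant seventh chord (E, G♯, B, D); A3 is not a chord tone.
It is approached by step up from G♯3 and left by leap down to D3.
Step in, leap out — an escape tone.
The harmony at that moment is E diminished seventh chord (E, G, B♭, D♭); F3 is not a chord tone.
It is approached by leap up from D♭3 and left by step down to E3.
Leap in, step out — an appoggiatura.

E3 (beat 2) — passing tone; A3 (beat 5) — escape tone; F3 (beat 8) — appoggiatura.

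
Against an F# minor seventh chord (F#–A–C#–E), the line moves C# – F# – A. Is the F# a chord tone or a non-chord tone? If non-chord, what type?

F# minor seventh chord contains F#, A, C#, E; F# is the root, so it is a chord tone.

Chord tone (the root of F# minor seventh chord).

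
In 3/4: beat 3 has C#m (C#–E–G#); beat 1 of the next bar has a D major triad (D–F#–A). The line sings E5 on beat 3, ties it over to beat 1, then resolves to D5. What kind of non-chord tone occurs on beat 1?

Suspension.

The harmony at that moment is D major triad (D, F#, A); E5 is not a chord tone.
It is held over (the same pitch as the preceding E5) and left by step down to D5.
Held over from the previous chord and resolving down by step — a suspension.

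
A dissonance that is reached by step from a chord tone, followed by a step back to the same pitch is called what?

Approach: by step. Departure: by step in the opposite direction, back to the starting pitch.
Stepwise on both sides but reversing to return to the same chord tone — a neighbor tone. (Had it continued onward in the same direction it would be a passing tone instead.)

Neighbor tone.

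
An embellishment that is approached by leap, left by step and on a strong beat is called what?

Approach: by leap. Departure: by step. Metric position: strong.
Leap in, step out, in a metrically strong position — an appoggiatura. (It is the mirror image of the escape tone, which steps in and leaps out from a weak position.)

Appoggiatura.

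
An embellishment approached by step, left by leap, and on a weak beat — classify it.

Escape tone.

Approach: by step. Departure: by leap. Metric position: weak.
Step in, leap out, from a weak position — an escape tone (échappée). (It is the mirror image of the appoggiatura, which leaps in and steps out on a strong beat.)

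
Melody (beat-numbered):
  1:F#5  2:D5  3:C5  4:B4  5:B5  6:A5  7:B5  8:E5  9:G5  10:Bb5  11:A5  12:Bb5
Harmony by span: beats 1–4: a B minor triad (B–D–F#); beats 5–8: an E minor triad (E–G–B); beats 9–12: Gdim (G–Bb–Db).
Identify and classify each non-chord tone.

The harmony at that moment is B minor triad (B, D, F#); C5 is not a chord tone.
It is approached by step down from D5 and left by step down to B4.
Step in, step out in the same direction — a passing tone.
The harmony at that moment is E minor triad (E, G, B); A5 is not a chord tone.
It is approached by step down from B5 and left by step up to B5.
Step away and step back to the same note — a neighbor tone (lower neighbor).
The harmony at that moment is G diminished triad (G, Bb, Db); A5 is not a chord tone.
It is approached by step down from Bb5 and left by step up to Bb5.
Step away and step back to the same note — a neighbor tone (lower neighbor).

C5 (beat 3) — passing tone; A5 (beat 6) — neighbor tone; A5 (beat 11) — neighbor tone.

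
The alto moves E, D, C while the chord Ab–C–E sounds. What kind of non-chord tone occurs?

D is a passing tone.

The harmony at that moment is Ab augmented triad (Ab, C, E); D is not a chord tone.
It is approached by step down from E and left by step down to C.
Step in, step out in the same direction — a passing tone.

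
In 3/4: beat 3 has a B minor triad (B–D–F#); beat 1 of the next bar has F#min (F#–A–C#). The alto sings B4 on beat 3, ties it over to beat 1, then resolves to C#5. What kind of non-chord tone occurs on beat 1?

Retardation.

The harmony at that moment is F# minor triad (F#, A, C#); B4 is not a chord tone.
It is held over (the same pitch as the preceding B4) and left by step up to C#5.
Held over from the previous chord and resolving up by step — a retardation.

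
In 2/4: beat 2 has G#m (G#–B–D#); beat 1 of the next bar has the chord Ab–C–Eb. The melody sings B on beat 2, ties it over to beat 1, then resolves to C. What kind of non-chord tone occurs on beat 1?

The harmony at that moment is Ab major triad (Ab, C, Eb); B is not a chord tone.
It is held over (the same pitch as the preceding B) and left by step up to C.
Held over from the previous chord and resolving up by step — a retardation.

Retardation.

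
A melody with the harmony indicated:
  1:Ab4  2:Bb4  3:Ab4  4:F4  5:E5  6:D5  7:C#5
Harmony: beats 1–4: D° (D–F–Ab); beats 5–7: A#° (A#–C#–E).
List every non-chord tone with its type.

Bb4 (beat 2) — neighbor tone; D5 (beat 6) — passing tone.

The harmony at that moment is D diminished triad (D, F, Ab); Bb4 is not a chord tone.
It is approached by step up from Ab4 and left by step down to Ab4.
Step away and step back to the same note — a neighbor tone (upper neighbor).
The harmony at that moment is A# diminished triad (A#, C#, E); D5 is not a chord tone.
It is approached by step down from E5 and left by step down to C#5.
Step in, step out in the same direction — a passing tone.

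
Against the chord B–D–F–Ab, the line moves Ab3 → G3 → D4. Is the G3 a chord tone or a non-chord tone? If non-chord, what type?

The harmony at that moment is B diminished seventh chord (B, D, F, Ab); G3 is not a chord tone.
It is approached by step down from Ab3 and left by leap up to D4.
Step in, leap out — an escape tone.

Non-chord tone — an escape tone.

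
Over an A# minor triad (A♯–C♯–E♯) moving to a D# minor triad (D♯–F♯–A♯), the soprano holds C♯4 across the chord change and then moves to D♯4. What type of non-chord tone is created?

The harmony at that moment is D♯ minor triad (D♯, F♯, A♯); C♯4 is not a chord tone.
It is held over (the same pitch as the preceding C♯4) and left by step up to D♯4.
Held over from the previous chord and resolving up by step — a retardation.

C♯4 is a retardation.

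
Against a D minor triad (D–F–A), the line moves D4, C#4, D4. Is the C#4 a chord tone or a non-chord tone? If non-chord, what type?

Non-chord tone — a neighbor tone.

The harmony at that moment is D minor triad (D, F, A); C#4 is not a chord tone.
It is approached by step down from D4 and left by step up to D4.
Step away and step back to the same note — a neighbor tone (lower neighbor).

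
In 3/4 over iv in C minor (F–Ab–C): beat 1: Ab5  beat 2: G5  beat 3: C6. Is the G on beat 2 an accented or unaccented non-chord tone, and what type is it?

Unaccented escape tone.

The harmony at that moment is F minor triad (F, Ab, C); G5 is not a chord tone.
It is approached by step down from Ab5 and left by leap up to C6.
Step in, leap out — an escape tone.
It falls on a weak beat, so it is unaccented.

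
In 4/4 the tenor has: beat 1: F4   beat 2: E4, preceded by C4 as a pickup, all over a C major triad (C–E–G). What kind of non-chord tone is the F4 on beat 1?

Appoggiatura.

The harmony at that moment is C major triad (C, E, G); F4 is not a chord tone.
It is approached by leap up from C4 and left by step down to E4.
Leap in, step out, metrically accented — an appoggiatura.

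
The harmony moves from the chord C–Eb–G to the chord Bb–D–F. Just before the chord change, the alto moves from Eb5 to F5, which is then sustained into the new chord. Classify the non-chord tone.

F5 is an anticipation.

The harmony at that moment is C minor triad (C, Eb, G); F5 is not a chord tone.
It is approached by step up from Eb5 and then sustained as the same pitch into the next harmony.
Arriving early and becoming a chord tone when the harmony changes — an anticipation.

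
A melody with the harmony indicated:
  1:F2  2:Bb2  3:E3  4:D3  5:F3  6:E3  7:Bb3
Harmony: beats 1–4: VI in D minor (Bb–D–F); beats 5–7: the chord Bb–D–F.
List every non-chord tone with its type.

The harmony at that moment is Bb major triad (Bb, D, F); E3 is not a chord tone.
It is approached by leap up from Bb2 and left by step down to D3.
Leap in, step out — an appoggiatura.
The harmony at that moment is Bb major triad (Bb, D, F); E3 is not a chord tone.
It is approached by step down from F3 and left by leap up to Bb3.
Step in, leap out — an escape tone.

E3 (beat 3) — appoggiatura; E3 (beat 6) — escape tone.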